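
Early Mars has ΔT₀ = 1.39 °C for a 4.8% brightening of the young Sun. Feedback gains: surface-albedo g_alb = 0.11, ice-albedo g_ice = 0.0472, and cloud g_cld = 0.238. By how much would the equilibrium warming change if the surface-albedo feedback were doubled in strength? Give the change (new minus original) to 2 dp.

0.51 °C

Original: g = 0.3952, ΔT = 1.39/(1−0.3952) = 2.2983 °C.
With doubled surface-albedo: g' = 0.5052, ΔT' = 1.39/(1−0.5052) = 2.8092 °C.
Change = 2.8092 − 2.2983 = 0.51 °C.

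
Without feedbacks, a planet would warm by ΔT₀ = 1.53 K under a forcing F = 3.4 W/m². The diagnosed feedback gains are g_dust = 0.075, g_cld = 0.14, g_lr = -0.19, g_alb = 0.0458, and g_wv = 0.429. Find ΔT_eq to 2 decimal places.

Total gain g = 0.075 + 0.14 − 0.19 + 0.0458 + 0.429 = 0.4998.
Amplification A = 1/(1 − 0.4998) = 1.999.
ΔT = 1.53 × 1.999 = 3.06 K.

3.06 K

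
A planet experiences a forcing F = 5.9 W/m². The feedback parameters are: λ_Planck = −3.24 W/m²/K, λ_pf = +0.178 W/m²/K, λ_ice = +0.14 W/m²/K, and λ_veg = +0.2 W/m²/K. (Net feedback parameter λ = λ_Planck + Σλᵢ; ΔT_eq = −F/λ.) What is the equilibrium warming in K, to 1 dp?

2.2 K

Net feedback parameter λ = (−3.24) + (+0.178) + (+0.14) + (+0.2) = -2.722 W/m²/K.
ΔT = −F/λ = −5.9/(-2.722) = 2.2 K.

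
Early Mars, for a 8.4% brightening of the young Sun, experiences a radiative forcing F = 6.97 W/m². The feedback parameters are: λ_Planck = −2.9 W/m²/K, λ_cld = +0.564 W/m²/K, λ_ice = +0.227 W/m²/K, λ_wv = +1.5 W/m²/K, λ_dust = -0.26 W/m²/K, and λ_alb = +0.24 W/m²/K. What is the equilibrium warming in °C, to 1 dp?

Net feedback parameter λ = (−2.9) + (+0.564) + (+0.227) + (+1.5) + (-0.26) + (+0.24) = -0.629 W/m²/K.
ΔT = −F/λ = −6.97/(-0.629) = 11.1 °C.

11.1 °C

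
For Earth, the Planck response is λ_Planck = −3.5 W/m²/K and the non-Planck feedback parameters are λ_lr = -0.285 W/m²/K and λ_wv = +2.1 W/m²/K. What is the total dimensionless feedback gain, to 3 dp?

0.519

Convert to gains: g_lr = -0.285/3.5 = -0.08143; g_wv = 2.1/3.5 = 0.6.
Total gain g = 0.51857.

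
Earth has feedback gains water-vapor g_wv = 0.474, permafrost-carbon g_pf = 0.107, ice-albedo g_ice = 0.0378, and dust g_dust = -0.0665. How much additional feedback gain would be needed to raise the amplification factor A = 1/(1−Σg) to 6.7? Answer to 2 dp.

0.30

Current total gain = 0.5523.
Target gain for A = 6.7: g* = 1 − 1/6.7 = 0.8507.
Additional gain needed = 0.8507 − 0.5523 = 0.30.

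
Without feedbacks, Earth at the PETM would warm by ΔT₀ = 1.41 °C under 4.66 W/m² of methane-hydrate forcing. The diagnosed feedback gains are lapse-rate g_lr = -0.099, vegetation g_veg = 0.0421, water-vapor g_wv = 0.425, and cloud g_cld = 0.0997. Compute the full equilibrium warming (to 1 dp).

2.6 °C

Total gain g = -0.099 + 0.0421 + 0.425 + 0.0997 = 0.4678.
Amplification A = 1/(1 − 0.4678) = 1.879.
ΔT = 1.41 × 1.879 = 2.6 °C.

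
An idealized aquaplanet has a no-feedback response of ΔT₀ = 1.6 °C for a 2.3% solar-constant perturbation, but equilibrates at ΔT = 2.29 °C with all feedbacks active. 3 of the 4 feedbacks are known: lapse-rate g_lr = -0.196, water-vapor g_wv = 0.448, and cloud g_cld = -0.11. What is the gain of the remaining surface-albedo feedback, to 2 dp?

0.16

Amplification A = ΔT/ΔT₀ = 2.29/1.6 = 1.431.
Total gain g = 1 − 1/A = 1 − 1/1.431 = 0.3012.
Known gains sum to -0.196 + 0.448 − 0.11 = 0.142.
g_alb = 0.3012 − 0.142 = 0.16.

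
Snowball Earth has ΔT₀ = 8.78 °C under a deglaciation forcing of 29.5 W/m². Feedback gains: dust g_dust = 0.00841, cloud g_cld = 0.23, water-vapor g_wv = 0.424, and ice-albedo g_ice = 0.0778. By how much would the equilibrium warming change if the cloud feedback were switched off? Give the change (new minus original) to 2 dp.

-15.87 °C

Original: g = 0.74021, ΔT = 8.78/(1−0.74021) = 33.7965 °C.
Without cloud: g' = 0.51021, ΔT' = 8.78/(1−0.51021) = 17.9260 °C.
Change = 17.9260 − 33.7965 = -15.87 °C.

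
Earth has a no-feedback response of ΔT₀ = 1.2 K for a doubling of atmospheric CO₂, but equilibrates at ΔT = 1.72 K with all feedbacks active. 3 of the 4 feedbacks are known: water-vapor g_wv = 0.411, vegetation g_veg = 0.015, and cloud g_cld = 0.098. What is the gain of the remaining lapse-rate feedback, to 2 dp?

Amplification A = ΔT/ΔT₀ = 1.72/1.2 = 1.433.
Total gain g = 1 − 1/A = 1 − 1/1.433 = 0.3022.
Known gains sum to 0.411 + 0.015 + 0.098 = 0.524.
g_lr = 0.3022 − 0.524 = -0.22.

-0.22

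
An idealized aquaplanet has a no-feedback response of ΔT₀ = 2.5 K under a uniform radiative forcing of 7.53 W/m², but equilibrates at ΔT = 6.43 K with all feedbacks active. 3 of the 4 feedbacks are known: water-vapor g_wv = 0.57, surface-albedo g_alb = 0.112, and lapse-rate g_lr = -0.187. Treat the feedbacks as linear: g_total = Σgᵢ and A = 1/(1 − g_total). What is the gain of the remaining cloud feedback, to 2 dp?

Amplification A = ΔT/ΔT₀ = 6.43/2.5 = 2.572.
Total gain g = 1 − 1/A = 1 − 1/2.572 = 0.6112.
Known gains sum to 0.57 + 0.112 − 0.187 = 0.495.
g_cld = 0.6112 − 0.495 = 0.12.

0.12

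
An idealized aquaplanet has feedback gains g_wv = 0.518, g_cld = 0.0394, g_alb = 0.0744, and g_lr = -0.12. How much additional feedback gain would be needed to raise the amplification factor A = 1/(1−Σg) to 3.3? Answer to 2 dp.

0.19

Current total gain = 0.5118.
Target gain for A = 3.3: g* = 1 − 1/3.3 = 0.697.
Additional gain needed = 0.697 − 0.5118 = 0.19.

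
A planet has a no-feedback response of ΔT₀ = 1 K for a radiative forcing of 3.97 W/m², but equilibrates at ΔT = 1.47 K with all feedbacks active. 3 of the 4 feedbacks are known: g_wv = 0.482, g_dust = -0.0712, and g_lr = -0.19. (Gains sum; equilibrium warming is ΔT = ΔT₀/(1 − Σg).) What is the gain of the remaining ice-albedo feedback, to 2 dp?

Amplification A = ΔT/ΔT₀ = 1.47/1 = 1.47.
Total gain g = 1 − 1/A = 1 − 1/1.47 = 0.3197.
Known gains sum to 0.482 − 0.0712 − 0.19 = 0.2208.
g_ice = 0.3197 − 0.2208 = 0.10.

0.10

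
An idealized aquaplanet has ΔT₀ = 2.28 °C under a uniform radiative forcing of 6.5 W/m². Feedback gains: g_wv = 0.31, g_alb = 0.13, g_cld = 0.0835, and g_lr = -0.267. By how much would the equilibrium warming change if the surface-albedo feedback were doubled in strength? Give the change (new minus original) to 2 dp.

0.65 °C

Original: g = 0.2565, ΔT = 2.28/(1−0.2565) = 3.0666 °C.
With doubled surface-albedo: g' = 0.3865, ΔT' = 2.28/(1−0.3865) = 3.7164 °C.
Change = 3.7164 − 3.0666 = 0.65 °C.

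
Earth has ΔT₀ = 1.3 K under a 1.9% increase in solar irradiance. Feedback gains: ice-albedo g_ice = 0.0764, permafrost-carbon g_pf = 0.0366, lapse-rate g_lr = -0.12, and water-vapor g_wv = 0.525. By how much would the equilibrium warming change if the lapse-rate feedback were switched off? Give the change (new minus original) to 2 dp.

0.89 K

Original: g = 0.518, ΔT = 1.3/(1−0.518) = 2.6971 K.
Without lapse-rate: g' = 0.638, ΔT' = 1.3/(1−0.638) = 3.5912 K.
Change = 3.5912 − 2.6971 = 0.89 K.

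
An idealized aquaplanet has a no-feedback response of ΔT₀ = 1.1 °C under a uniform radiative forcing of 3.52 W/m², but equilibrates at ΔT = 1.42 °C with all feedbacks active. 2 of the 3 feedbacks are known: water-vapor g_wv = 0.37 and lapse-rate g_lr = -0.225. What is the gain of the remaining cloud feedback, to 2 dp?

0.08

Amplification A = ΔT/ΔT₀ = 1.42/1.1 = 1.291.
Total gain g = 1 − 1/A = 1 − 1/1.291 = 0.2254.
Known gains sum to 0.37 − 0.225 = 0.145.
g_cld = 0.2254 − 0.145 = 0.08.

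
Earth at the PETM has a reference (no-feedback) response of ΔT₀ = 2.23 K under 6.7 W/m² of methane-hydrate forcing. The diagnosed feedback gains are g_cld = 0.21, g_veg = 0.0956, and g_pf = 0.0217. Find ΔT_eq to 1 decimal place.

Total gain g = 0.21 + 0.0956 + 0.0217 = 0.3273.
Amplification A = 1/(1 − 0.3273) = 1.487.
ΔT = 2.23 × 1.487 = 3.3 K.

3.3 K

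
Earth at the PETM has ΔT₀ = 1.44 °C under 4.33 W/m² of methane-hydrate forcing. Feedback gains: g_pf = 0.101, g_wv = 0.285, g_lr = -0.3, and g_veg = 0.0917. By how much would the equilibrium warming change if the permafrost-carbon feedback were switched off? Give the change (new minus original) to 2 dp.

Original: g = 0.1777, ΔT = 1.44/(1−0.1777) = 1.7512 °C.
Without permafrost-carbon: g' = 0.0767, ΔT' = 1.44/(1−0.0767) = 1.5596 °C.
Change = 1.5596 − 1.7512 = -0.19 °C.

-0.19 °C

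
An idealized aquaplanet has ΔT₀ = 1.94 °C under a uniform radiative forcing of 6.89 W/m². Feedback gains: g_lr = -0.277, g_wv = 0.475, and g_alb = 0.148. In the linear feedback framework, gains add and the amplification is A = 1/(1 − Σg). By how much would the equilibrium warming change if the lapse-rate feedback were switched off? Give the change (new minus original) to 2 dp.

Original: g = 0.346, ΔT = 1.94/(1−0.346) = 2.9664 °C.
Without lapse-rate: g' = 0.623, ΔT' = 1.94/(1−0.623) = 5.1459 °C.
Change = 5.1459 − 2.9664 = 2.18 °C.

2.18 °C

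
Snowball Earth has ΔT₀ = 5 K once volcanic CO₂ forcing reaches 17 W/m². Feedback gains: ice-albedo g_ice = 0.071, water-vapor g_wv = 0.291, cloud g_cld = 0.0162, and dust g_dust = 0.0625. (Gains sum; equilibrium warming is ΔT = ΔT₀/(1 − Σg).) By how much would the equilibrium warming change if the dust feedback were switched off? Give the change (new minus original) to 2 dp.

Original: g = 0.4407, ΔT = 5/(1−0.4407) = 8.9397 K.
Without dust: g' = 0.3782, ΔT' = 5/(1−0.3782) = 8.0412 K.
Change = 8.0412 − 8.9397 = -0.90 K.

-0.90 K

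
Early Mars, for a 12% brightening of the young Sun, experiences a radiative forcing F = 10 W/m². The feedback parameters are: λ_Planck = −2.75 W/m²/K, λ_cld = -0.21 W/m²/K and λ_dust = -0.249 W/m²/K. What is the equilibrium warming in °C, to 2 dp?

Net feedback parameter λ = (−2.75) + (-0.21) + (-0.249) = -3.209 W/m²/K.
ΔT = −F/λ = −10/(-3.209) = 3.12 °C.

3.12 °C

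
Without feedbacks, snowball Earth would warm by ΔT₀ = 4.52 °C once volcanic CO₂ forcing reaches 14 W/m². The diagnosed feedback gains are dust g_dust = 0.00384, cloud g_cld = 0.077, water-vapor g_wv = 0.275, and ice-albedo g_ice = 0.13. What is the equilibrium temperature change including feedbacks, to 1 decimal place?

8.8 °C

Total gain g = 0.00384 + 0.077 + 0.275 + 0.13 = 0.48584.
Amplification A = 1/(1 − 0.48584) = 1.945.
ΔT = 4.52 × 1.945 = 8.8 °C.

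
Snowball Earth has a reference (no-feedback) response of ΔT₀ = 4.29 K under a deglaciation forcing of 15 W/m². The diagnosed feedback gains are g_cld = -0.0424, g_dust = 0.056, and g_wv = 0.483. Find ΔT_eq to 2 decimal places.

8.52 K

Total gain g = -0.0424 + 0.056 + 0.483 = 0.4966.
Amplification A = 1/(1 − 0.4966) = 1.986.
ΔT = 4.29 × 1.986 = 8.52 K.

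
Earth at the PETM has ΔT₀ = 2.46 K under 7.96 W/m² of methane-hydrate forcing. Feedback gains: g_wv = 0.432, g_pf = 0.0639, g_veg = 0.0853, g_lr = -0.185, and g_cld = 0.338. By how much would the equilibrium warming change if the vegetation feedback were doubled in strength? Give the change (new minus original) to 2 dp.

Original: g = 0.7342, ΔT = 2.46/(1−0.7342) = 9.2551 K.
With doubled vegetation: g' = 0.8195, ΔT' = 2.46/(1−0.8195) = 13.6288 K.
Change = 13.6288 − 9.2551 = 4.37 K.

4.37 K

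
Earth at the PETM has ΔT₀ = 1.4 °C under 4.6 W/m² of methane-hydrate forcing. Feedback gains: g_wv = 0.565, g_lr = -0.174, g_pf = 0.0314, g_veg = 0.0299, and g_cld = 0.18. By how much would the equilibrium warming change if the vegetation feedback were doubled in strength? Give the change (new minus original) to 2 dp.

0.34 °C

Original: g = 0.6323, ΔT = 1.4/(1−0.6323) = 3.8075 °C.
With doubled vegetation: g' = 0.6622, ΔT' = 1.4/(1−0.6622) = 4.1445 °C.
Change = 4.1445 − 3.8075 = 0.34 °C.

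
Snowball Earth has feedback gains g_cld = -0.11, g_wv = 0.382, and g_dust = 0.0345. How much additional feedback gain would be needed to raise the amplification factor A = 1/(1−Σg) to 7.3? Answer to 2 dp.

Current total gain = 0.3065.
Target gain for A = 7.3: g* = 1 − 1/7.3 = 0.863.
Additional gain needed = 0.863 − 0.3065 = 0.56.

0.56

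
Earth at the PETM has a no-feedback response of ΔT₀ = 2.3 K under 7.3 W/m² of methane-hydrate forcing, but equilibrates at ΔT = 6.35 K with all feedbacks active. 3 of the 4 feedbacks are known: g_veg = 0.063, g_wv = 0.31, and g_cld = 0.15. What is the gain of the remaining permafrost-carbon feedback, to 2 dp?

Amplification A = ΔT/ΔT₀ = 6.35/2.3 = 2.761.
Total gain g = 1 − 1/A = 1 − 1/2.761 = 0.6378.
Known gains sum to 0.063 + 0.31 + 0.15 = 0.523.
g_pf = 0.6378 − 0.523 = 0.11.

0.11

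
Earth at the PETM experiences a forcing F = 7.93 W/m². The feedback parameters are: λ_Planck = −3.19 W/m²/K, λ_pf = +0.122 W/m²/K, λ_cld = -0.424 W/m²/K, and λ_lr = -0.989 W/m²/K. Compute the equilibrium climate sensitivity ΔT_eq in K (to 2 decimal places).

Net feedback parameter λ = (−3.19) + (+0.122) + (-0.424) + (-0.989) = -4.481 W/m²/K.
ΔT = −F/λ = −7.93/(-4.481) = 1.77 K.

1.77 K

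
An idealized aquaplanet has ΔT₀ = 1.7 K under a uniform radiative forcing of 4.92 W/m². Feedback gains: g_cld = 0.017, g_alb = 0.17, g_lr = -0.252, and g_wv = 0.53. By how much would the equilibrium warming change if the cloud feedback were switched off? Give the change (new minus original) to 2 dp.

Original: g = 0.465, ΔT = 1.7/(1−0.465) = 3.1776 K.
Without cloud: g' = 0.448, ΔT' = 1.7/(1−0.448) = 3.0797 K.
Change = 3.0797 − 3.1776 = -0.10 K.

-0.10 K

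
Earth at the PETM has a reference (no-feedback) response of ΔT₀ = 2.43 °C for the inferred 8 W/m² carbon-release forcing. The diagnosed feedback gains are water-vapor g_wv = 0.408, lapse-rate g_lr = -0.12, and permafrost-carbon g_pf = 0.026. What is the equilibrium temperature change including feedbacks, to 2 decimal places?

Total gain g = 0.408 − 0.12 + 0.026 = 0.314.
Amplification A = 1/(1 − 0.314) = 1.458.
ΔT = 2.43 × 1.458 = 3.54 °C.

3.54 °C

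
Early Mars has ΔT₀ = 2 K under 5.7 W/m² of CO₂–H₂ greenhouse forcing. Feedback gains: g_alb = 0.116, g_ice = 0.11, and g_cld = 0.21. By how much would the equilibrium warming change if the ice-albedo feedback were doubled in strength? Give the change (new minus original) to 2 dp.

0.86 K

Original: g = 0.436, ΔT = 2/(1−0.436) = 3.5461 K.
With doubled ice-albedo: g' = 0.546, ΔT' = 2/(1−0.546) = 4.4053 K.
Change = 4.4053 − 3.5461 = 0.86 K.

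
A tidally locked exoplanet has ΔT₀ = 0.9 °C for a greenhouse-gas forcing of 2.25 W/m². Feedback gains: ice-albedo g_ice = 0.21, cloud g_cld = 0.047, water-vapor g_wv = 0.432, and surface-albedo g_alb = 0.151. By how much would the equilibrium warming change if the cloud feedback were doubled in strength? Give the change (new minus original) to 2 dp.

2.34 °C

Original: g = 0.84, ΔT = 0.9/(1−0.84) = 5.6250 °C.
With doubled cloud: g' = 0.887, ΔT' = 0.9/(1−0.887) = 7.9646 °C.
Change = 7.9646 − 5.6250 = 2.34 °C.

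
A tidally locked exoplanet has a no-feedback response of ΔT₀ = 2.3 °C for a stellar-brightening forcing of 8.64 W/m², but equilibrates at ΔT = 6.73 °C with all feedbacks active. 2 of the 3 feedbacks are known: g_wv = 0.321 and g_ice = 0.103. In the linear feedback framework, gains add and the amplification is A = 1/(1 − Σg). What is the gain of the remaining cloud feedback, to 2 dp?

0.23

Amplification A = ΔT/ΔT₀ = 6.73/2.3 = 2.926.
Total gain g = 1 − 1/A = 1 − 1/2.926 = 0.6582.
Known gains sum to 0.321 + 0.103 = 0.424.
g_cld = 0.6582 − 0.424 = 0.23.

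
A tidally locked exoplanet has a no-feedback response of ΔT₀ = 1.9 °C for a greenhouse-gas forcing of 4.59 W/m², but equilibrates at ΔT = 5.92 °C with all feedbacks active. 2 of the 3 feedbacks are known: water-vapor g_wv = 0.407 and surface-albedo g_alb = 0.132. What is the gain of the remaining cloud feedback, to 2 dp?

0.14

Amplification A = ΔT/ΔT₀ = 5.92/1.9 = 3.116.
Total gain g = 1 − 1/A = 1 − 1/3.116 = 0.6791.
Known gains sum to 0.407 + 0.132 = 0.539.
g_cld = 0.6791 − 0.539 = 0.14.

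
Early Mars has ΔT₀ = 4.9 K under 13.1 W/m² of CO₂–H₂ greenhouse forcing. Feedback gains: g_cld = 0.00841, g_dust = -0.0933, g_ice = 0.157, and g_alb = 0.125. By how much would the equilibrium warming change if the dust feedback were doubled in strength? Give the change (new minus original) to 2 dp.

Original: g = 0.19711, ΔT = 4.9/(1−0.19711) = 6.1030 K.
With doubled dust: g' = 0.10381, ΔT' = 4.9/(1−0.10381) = 5.4676 K.
Change = 5.4676 − 6.1030 = -0.64 K.

-0.64 K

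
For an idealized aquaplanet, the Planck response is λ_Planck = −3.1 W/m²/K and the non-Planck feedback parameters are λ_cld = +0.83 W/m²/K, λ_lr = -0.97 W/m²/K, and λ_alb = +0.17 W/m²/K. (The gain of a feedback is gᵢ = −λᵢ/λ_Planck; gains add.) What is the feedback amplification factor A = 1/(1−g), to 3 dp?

Convert to gains: g_cld = 0.83/3.1 = 0.2677; g_lr = -0.97/3.1 = -0.3129; g_alb = 0.17/3.1 = 0.05484.
Total gain g = 0.00964.
A = 1/(1 − 0.00964) = 1.010.

1.010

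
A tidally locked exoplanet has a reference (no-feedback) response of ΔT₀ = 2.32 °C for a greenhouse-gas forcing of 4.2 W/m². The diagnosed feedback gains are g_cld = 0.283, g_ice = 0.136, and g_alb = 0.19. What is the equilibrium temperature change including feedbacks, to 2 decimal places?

5.93 °C

Total gain g = 0.283 + 0.136 + 0.19 = 0.609.
Amplification A = 1/(1 − 0.609) = 2.558.
ΔT = 2.32 × 2.558 = 5.93 °C.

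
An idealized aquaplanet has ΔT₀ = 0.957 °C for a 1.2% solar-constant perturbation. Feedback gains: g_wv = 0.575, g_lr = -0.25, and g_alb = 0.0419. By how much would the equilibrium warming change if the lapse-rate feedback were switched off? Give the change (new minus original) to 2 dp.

0.99 °C

Original: g = 0.3669, ΔT = 0.957/(1−0.3669) = 1.5116 °C.
Without lapse-rate: g' = 0.6169, ΔT' = 0.957/(1−0.6169) = 2.4980 °C.
Change = 2.4980 − 1.5116 = 0.99 °C.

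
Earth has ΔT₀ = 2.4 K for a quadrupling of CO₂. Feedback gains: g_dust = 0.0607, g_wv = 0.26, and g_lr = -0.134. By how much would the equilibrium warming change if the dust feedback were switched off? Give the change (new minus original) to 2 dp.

Original: g = 0.1867, ΔT = 2.4/(1−0.1867) = 2.9509 K.
Without dust: g' = 0.126, ΔT' = 2.4/(1−0.126) = 2.7460 K.
Change = 2.7460 − 2.9509 = -0.20 K.

-0.20 K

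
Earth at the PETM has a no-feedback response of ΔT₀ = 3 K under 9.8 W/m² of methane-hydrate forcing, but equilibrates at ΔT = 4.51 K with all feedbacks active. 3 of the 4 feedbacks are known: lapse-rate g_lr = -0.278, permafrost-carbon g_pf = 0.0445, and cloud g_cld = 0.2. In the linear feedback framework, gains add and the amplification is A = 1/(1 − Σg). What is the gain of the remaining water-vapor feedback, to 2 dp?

0.37

Amplification A = ΔT/ΔT₀ = 4.51/3 = 1.503.
Total gain g = 1 − 1/A = 1 − 1/1.503 = 0.3347.
Known gains sum to -0.278 + 0.0445 + 0.2 = -0.0335.
g_wv = 0.3347 + 0.0335 = 0.37.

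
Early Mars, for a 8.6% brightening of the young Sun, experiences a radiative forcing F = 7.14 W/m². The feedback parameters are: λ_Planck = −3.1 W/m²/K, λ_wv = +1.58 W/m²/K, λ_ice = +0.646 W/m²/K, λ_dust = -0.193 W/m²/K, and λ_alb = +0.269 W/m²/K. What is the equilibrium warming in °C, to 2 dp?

Net feedback parameter λ = (−3.1) + (+1.58) + (+0.646) + (-0.193) + (+0.269) = -0.798 W/m²/K.
ΔT = −F/λ = −7.14/(-0.798) = 8.95 °C.

8.95 °C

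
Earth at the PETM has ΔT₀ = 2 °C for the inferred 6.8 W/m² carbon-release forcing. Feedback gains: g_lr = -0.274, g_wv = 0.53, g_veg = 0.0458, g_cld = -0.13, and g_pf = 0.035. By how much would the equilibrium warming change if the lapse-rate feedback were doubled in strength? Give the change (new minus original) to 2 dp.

Original: g = 0.2068, ΔT = 2/(1−0.2068) = 2.5214 °C.
With doubled lapse-rate: g' = -0.0672, ΔT' = 2/(1+0.0672) = 1.8741 °C.
Change = 1.8741 − 2.5214 = -0.65 °C.

-0.65 °C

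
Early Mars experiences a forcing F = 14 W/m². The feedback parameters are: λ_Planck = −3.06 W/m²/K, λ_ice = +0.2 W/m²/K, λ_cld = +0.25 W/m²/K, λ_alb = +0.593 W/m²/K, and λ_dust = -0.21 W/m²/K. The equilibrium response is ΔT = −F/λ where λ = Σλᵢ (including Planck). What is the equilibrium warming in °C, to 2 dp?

6.29 °C

Net feedback parameter λ = (−3.06) + (+0.2) + (+0.25) + (+0.593) + (-0.21) = -2.227 W/m²/K.
ΔT = −F/λ = −14/(-2.227) = 6.29 °C.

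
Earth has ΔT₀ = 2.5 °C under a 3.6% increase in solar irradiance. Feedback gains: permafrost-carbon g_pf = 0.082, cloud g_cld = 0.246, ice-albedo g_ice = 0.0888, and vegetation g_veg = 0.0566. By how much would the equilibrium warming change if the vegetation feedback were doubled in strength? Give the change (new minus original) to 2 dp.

0.57 °C

Original: g = 0.4734, ΔT = 2.5/(1−0.4734) = 4.7474 °C.
With doubled vegetation: g' = 0.53, ΔT' = 2.5/(1−0.53) = 5.3191 °C.
Change = 5.3191 − 4.7474 = 0.57 °C.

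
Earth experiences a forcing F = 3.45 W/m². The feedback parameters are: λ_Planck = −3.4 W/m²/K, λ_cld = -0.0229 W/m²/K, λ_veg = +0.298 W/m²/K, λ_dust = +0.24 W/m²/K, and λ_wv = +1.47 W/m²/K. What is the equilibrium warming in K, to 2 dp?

2.44 K

Net feedback parameter λ = (−3.4) + (-0.0229) + (+0.298) + (+0.24) + (+1.47) = -1.4149 W/m²/K.
ΔT = −F/λ = −3.45/(-1.4149) = 2.44 K.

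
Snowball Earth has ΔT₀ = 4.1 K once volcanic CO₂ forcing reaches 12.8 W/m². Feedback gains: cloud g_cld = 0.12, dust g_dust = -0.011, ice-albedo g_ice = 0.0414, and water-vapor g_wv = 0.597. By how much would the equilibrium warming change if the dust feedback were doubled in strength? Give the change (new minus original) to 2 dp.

-0.68 K

Original: g = 0.7474, ΔT = 4.1/(1−0.7474) = 16.2312 K.
With doubled dust: g' = 0.7364, ΔT' = 4.1/(1−0.7364) = 15.5539 K.
Change = 15.5539 − 16.2312 = -0.68 K.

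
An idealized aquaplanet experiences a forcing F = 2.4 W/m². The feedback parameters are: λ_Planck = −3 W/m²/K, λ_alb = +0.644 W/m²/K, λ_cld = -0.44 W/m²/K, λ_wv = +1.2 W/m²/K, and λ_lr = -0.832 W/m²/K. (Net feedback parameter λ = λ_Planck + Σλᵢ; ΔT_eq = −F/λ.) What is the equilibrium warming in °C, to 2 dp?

Net feedback parameter λ = (−3) + (+0.644) + (-0.44) + (+1.2) + (-0.832) = -2.428 W/m²/K.
ΔT = −F/λ = −2.4/(-2.428) = 0.99 °C.

0.99 °C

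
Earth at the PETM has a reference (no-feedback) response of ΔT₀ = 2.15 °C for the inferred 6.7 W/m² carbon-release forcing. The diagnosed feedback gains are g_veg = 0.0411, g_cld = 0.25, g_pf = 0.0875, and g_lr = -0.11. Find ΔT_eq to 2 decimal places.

Total gain g = 0.0411 + 0.25 + 0.0875 − 0.11 = 0.2686.
Amplification A = 1/(1 − 0.2686) = 1.367.
ΔT = 2.15 × 1.367 = 2.94 °C.

2.94 °C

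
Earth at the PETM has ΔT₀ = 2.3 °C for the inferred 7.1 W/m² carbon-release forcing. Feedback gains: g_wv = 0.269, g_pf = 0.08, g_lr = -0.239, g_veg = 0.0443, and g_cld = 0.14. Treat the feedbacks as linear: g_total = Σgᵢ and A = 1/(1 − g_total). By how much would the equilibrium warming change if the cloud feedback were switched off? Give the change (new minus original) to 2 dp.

-0.54 °C

Original: g = 0.2943, ΔT = 2.3/(1−0.2943) = 3.2592 °C.
Without cloud: g' = 0.1543, ΔT' = 2.3/(1−0.1543) = 2.7196 °C.
Change = 2.7196 − 3.2592 = -0.54 °C.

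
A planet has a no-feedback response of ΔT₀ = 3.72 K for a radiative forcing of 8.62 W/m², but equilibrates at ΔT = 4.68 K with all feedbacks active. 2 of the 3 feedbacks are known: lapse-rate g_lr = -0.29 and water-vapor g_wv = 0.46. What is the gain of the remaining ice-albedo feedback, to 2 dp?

Amplification A = ΔT/ΔT₀ = 4.68/3.72 = 1.258.
Total gain g = 1 − 1/A = 1 − 1/1.258 = 0.2051.
Known gains sum to -0.29 + 0.46 = 0.17.
g_ice = 0.2051 − 0.17 = 0.04.

0.04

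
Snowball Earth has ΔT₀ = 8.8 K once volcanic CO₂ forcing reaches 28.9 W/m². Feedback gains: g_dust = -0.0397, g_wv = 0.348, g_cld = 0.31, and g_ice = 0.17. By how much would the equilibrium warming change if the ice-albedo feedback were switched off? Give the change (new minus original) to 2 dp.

Original: g = 0.7883, ΔT = 8.8/(1−0.7883) = 41.5683 K.
Without ice-albedo: g' = 0.6183, ΔT' = 8.8/(1−0.6183) = 23.0548 K.
Change = 23.0548 − 41.5683 = -18.51 K.

-18.51 K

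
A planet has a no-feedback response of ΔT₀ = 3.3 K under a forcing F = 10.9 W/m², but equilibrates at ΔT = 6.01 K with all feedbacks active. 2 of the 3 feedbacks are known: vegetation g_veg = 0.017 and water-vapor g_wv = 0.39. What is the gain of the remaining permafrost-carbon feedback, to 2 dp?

0.04

Amplification A = ΔT/ΔT₀ = 6.01/3.3 = 1.821.
Total gain g = 1 − 1/A = 1 − 1/1.821 = 0.4509.
Known gains sum to 0.017 + 0.39 = 0.407.
g_pf = 0.4509 − 0.407 = 0.04.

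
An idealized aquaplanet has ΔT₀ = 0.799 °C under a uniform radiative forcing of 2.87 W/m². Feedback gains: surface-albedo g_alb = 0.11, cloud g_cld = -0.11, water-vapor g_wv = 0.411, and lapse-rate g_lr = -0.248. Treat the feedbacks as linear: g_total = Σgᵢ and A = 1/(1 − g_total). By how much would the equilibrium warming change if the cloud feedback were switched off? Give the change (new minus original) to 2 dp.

0.14 °C

Original: g = 0.163, ΔT = 0.799/(1−0.163) = 0.9546 °C.
Without cloud: g' = 0.273, ΔT' = 0.799/(1−0.273) = 1.0990 °C.
Change = 1.0990 − 0.9546 = 0.14 °C.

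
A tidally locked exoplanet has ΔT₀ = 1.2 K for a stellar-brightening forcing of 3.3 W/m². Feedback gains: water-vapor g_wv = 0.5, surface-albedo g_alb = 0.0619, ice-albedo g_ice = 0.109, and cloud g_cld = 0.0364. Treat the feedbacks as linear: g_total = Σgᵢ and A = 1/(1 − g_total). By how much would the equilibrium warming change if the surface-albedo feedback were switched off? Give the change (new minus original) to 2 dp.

-0.72 K

Original: g = 0.7073, ΔT = 1.2/(1−0.7073) = 4.0998 K.
Without surface-albedo: g' = 0.6454, ΔT' = 1.2/(1−0.6454) = 3.3841 K.
Change = 3.3841 − 4.0998 = -0.72 K.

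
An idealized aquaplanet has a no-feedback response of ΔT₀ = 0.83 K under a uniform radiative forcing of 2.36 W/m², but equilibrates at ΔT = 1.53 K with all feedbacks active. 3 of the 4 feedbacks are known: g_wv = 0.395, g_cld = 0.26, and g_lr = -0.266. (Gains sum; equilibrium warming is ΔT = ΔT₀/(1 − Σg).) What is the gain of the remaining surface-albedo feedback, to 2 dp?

0.07

Amplification A = ΔT/ΔT₀ = 1.53/0.83 = 1.843.
Total gain g = 1 − 1/A = 1 − 1/1.843 = 0.4574.
Known gains sum to 0.395 + 0.26 − 0.266 = 0.389.
g_alb = 0.4574 − 0.389 = 0.07.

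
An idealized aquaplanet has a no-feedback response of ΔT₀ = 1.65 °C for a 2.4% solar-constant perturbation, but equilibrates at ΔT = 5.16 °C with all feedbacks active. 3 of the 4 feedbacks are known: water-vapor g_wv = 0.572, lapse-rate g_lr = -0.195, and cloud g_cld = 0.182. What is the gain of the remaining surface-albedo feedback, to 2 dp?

0.12

Amplification A = ΔT/ΔT₀ = 5.16/1.65 = 3.127.
Total gain g = 1 − 1/A = 1 − 1/3.127 = 0.6802.
Known gains sum to 0.572 − 0.195 + 0.182 = 0.559.
g_alb = 0.6802 − 0.559 = 0.12.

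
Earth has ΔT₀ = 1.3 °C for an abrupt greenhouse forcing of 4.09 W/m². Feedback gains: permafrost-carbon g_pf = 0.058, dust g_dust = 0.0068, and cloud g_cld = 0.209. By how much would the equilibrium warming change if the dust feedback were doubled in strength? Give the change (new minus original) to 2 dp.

Original: g = 0.2738, ΔT = 1.3/(1−0.2738) = 1.7901 °C.
With doubled dust: g' = 0.2806, ΔT' = 1.3/(1−0.2806) = 1.8071 °C.
Change = 1.8071 − 1.7901 = 0.02 °C.

0.02 °C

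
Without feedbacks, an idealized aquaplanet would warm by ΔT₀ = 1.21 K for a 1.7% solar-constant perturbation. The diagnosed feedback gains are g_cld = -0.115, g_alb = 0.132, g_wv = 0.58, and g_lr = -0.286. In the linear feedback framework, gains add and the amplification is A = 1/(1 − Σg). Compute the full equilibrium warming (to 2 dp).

1.76 K

Total gain g = -0.115 + 0.132 + 0.58 − 0.286 = 0.311.
Amplification A = 1/(1 − 0.311) = 1.451.
ΔT = 1.21 × 1.451 = 1.76 K.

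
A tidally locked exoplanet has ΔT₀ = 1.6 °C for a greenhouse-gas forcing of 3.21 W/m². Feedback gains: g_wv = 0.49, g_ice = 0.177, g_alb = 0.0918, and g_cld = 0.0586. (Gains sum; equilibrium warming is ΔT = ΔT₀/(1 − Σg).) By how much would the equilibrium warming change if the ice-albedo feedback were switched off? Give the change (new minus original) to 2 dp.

Original: g = 0.8174, ΔT = 1.6/(1−0.8174) = 8.7623 °C.
Without ice-albedo: g' = 0.6404, ΔT' = 1.6/(1−0.6404) = 4.4494 °C.
Change = 4.4494 − 8.7623 = -4.31 °C.

-4.31 °C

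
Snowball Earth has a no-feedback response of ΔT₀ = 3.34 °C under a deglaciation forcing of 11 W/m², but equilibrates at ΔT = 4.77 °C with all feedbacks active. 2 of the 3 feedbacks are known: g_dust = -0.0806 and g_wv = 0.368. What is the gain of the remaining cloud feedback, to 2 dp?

0.01

Amplification A = ΔT/ΔT₀ = 4.77/3.34 = 1.428.
Total gain g = 1 − 1/A = 1 − 1/1.428 = 0.2997.
Known gains sum to -0.0806 + 0.368 = 0.2874.
g_cld = 0.2997 − 0.2874 = 0.01.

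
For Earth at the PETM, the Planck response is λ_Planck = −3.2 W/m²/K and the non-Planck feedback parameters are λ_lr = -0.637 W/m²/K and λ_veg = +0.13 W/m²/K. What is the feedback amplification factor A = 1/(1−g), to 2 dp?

Convert to gains: g_lr = -0.637/3.2 = -0.1991; g_veg = 0.13/3.2 = 0.04063.
Total gain g = -0.15847.
A = 1/(1 + 0.15847) = 0.86.

0.86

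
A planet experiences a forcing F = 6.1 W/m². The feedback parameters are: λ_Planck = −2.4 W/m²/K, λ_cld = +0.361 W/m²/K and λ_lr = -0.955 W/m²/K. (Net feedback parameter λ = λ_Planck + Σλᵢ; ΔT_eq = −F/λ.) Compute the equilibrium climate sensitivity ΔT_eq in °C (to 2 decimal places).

2.04 °C

Net feedback parameter λ = (−2.4) + (+0.361) + (-0.955) = -2.994 W/m²/K.
ΔT = −F/λ = −6.1/(-2.994) = 2.04 °C.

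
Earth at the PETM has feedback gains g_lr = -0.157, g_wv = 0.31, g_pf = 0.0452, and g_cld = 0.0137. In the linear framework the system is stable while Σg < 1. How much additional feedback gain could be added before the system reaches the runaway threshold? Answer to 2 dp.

Current total gain = -0.157 + 0.31 + 0.0452 + 0.0137 = 0.2119.
Margin to runaway = 1 − 0.2119 = 0.79.

0.79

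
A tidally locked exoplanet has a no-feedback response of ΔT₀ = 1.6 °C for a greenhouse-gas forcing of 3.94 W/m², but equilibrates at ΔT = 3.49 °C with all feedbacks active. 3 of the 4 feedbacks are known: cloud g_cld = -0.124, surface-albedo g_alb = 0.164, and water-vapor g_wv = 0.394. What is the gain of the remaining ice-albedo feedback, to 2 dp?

0.11

Amplification A = ΔT/ΔT₀ = 3.49/1.6 = 2.181.
Total gain g = 1 − 1/A = 1 − 1/2.181 = 0.5415.
Known gains sum to -0.124 + 0.164 + 0.394 = 0.434.
g_ice = 0.5415 − 0.434 = 0.11.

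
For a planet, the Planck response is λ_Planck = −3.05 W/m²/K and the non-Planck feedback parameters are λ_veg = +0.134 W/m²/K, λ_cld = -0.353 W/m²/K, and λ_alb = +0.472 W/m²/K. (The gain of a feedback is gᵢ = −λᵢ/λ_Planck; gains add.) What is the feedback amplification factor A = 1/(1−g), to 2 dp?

Convert to gains: g_veg = 0.134/3.05 = 0.04393; g_cld = -0.353/3.05 = -0.1157; g_alb = 0.472/3.05 = 0.1548.
Total gain g = 0.08303.
A = 1/(1 − 0.08303) = 1.09.

1.09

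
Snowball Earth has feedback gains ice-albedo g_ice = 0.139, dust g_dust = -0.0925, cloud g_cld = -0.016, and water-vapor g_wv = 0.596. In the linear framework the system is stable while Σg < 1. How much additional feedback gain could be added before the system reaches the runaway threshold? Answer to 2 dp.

Current total gain = 0.139 − 0.0925 − 0.016 + 0.596 = 0.6265.
Margin to runaway = 1 − 0.6265 = 0.37.

0.37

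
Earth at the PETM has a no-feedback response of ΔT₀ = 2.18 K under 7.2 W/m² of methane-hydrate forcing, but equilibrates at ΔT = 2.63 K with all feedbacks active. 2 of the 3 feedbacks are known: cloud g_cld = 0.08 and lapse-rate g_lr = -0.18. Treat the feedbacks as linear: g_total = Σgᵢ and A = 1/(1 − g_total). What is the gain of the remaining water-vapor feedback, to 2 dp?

Amplification A = ΔT/ΔT₀ = 2.63/2.18 = 1.206.
Total gain g = 1 − 1/A = 1 − 1/1.206 = 0.1708.
Known gains sum to 0.08 − 0.18 = -0.1.
g_wv = 0.1708 + 0.1 = 0.27.

0.27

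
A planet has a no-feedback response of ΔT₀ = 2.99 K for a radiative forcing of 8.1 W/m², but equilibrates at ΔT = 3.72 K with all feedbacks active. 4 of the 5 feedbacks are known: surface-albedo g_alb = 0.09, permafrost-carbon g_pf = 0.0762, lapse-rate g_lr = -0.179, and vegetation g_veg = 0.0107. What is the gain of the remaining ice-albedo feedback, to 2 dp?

0.20

Amplification A = ΔT/ΔT₀ = 3.72/2.99 = 1.244.
Total gain g = 1 − 1/A = 1 − 1/1.244 = 0.1961.
Known gains sum to 0.09 + 0.0762 − 0.179 + 0.0107 = -0.0021.
g_ice = 0.1961 + 0.0021 = 0.20.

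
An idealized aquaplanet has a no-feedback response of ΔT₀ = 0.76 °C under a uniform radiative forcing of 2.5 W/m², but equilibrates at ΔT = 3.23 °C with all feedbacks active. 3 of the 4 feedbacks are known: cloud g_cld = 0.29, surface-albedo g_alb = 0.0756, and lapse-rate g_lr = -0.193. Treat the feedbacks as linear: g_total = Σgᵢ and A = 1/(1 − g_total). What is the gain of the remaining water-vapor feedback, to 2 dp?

Amplification A = ΔT/ΔT₀ = 3.23/0.76 = 4.25.
Total gain g = 1 − 1/A = 1 − 1/4.25 = 0.7647.
Known gains sum to 0.29 + 0.0756 − 0.193 = 0.1726.
g_wv = 0.7647 − 0.1726 = 0.59.

0.59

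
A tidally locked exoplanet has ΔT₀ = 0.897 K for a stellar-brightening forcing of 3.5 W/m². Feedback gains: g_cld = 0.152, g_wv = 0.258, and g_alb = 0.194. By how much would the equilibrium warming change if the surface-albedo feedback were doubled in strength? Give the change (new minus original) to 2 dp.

2.18 K

Original: g = 0.604, ΔT = 0.897/(1−0.604) = 2.2652 K.
With doubled surface-albedo: g' = 0.798, ΔT' = 0.897/(1−0.798) = 4.4406 K.
Change = 4.4406 − 2.2652 = 2.18 K.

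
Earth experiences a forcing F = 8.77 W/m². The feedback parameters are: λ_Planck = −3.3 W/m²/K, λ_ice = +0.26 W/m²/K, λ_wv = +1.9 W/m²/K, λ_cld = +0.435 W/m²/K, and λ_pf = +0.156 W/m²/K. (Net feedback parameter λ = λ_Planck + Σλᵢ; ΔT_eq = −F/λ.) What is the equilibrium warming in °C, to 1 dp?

Net feedback parameter λ = (−3.3) + (+0.26) + (+1.9) + (+0.435) + (+0.156) = -0.549 W/m²/K.
ΔT = −F/λ = −8.77/(-0.549) = 16.0 °C.

16.0 °C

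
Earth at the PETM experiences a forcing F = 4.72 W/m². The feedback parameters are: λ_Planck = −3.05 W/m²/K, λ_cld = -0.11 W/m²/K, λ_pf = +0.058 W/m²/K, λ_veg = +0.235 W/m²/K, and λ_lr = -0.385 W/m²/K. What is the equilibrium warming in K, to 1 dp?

1.5 K

Net feedback parameter λ = (−3.05) + (-0.11) + (+0.058) + (+0.235) + (-0.385) = -3.252 W/m²/K.
ΔT = −F/λ = −4.72/(-3.252) = 1.5 K.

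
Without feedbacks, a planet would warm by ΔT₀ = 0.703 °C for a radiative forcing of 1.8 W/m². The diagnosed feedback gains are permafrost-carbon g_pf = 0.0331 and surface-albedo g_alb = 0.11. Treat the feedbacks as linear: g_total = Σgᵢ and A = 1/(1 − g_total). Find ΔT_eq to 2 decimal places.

0.82 °C

Total gain g = 0.0331 + 0.11 = 0.1431.
Amplification A = 1/(1 − 0.1431) = 1.167.
ΔT = 0.703 × 1.167 = 0.82 °C.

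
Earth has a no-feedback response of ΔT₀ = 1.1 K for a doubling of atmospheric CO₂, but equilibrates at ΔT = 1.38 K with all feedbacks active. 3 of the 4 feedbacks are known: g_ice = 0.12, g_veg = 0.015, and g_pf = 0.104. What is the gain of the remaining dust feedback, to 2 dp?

Amplification A = ΔT/ΔT₀ = 1.38/1.1 = 1.255.
Total gain g = 1 − 1/A = 1 − 1/1.255 = 0.2032.
Known gains sum to 0.12 + 0.015 + 0.104 = 0.239.
g_dust = 0.2032 − 0.239 = -0.04.

-0.04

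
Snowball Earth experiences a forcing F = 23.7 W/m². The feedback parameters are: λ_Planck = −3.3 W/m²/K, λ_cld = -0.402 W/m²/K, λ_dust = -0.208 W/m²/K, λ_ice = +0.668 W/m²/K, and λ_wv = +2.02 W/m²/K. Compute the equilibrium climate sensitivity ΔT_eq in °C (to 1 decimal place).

19.4 °C

Net feedback parameter λ = (−3.3) + (-0.402) + (-0.208) + (+0.668) + (+2.02) = -1.222 W/m²/K.
ΔT = −F/λ = −23.7/(-1.222) = 19.4 °C.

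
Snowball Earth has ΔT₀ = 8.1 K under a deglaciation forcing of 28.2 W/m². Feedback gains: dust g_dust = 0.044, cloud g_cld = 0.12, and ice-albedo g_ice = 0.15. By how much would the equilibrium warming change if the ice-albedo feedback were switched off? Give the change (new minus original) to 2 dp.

-2.12 K

Original: g = 0.314, ΔT = 8.1/(1−0.314) = 11.8076 K.
Without ice-albedo: g' = 0.164, ΔT' = 8.1/(1−0.164) = 9.6890 K.
Change = 9.6890 − 11.8076 = -2.12 K.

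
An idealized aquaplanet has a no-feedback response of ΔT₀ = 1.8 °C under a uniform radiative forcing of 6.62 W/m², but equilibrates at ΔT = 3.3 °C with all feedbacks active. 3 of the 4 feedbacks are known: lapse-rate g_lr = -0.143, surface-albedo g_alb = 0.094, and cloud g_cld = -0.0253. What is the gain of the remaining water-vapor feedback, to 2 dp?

Amplification A = ΔT/ΔT₀ = 3.3/1.8 = 1.833.
Total gain g = 1 − 1/A = 1 − 1/1.833 = 0.4544.
Known gains sum to -0.143 + 0.094 − 0.0253 = -0.0743.
g_wv = 0.4544 + 0.0743 = 0.53.

0.53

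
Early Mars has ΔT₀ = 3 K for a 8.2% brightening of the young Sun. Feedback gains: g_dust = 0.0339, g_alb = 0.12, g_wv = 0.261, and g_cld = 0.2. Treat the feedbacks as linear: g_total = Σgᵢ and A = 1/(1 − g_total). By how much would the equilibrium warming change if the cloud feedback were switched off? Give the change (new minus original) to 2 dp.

-2.66 K

Original: g = 0.6149, ΔT = 3/(1−0.6149) = 7.7902 K.
Without cloud: g' = 0.4149, ΔT' = 3/(1−0.4149) = 5.1273 K.
Change = 5.1273 − 7.7902 = -2.66 K.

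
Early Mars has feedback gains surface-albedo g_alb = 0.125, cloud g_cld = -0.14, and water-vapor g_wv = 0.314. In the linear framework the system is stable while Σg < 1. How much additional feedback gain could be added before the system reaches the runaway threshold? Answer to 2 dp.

Current total gain = 0.125 − 0.14 + 0.314 = 0.299.
Margin to runaway = 1 − 0.299 = 0.70.

0.70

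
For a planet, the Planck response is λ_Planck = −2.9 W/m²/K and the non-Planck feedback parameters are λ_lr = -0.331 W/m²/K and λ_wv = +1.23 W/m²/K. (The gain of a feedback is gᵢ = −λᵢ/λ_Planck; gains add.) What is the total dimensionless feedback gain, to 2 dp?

0.31

Convert to gains: g_lr = -0.331/2.9 = -0.1141; g_wv = 1.23/2.9 = 0.4241.
Total gain g = 0.31.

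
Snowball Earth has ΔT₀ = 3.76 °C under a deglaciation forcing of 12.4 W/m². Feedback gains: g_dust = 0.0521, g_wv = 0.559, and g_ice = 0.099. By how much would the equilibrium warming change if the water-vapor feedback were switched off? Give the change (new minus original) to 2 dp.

Original: g = 0.7101, ΔT = 3.76/(1−0.7101) = 12.9700 °C.
Without water-vapor: g' = 0.1511, ΔT' = 3.76/(1−0.1511) = 4.4293 °C.
Change = 4.4293 − 12.9700 = -8.54 °C.

-8.54 °C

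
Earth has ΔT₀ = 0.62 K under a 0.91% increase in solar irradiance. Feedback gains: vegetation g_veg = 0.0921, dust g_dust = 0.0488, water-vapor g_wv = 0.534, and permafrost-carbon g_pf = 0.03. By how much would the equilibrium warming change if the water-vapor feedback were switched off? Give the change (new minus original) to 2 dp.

-1.35 K

Original: g = 0.7049, ΔT = 0.62/(1−0.7049) = 2.1010 K.
Without water-vapor: g' = 0.1709, ΔT' = 0.62/(1−0.1709) = 0.7478 K.
Change = 0.7478 − 2.1010 = -1.35 K.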